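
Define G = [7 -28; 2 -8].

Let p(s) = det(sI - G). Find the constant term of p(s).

p(s) = s^2 + s.
The constant term is 0.

0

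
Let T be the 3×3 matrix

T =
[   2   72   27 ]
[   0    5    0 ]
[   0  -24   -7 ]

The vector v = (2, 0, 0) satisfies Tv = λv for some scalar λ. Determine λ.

2

Compute Tv: T·(2, 0, 0) = (4, 0, 0).
Since Tv = λv, compare component 1: 4 = λ·2, so λ = 2.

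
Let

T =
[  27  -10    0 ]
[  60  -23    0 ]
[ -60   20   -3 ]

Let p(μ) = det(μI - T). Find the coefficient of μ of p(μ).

-33

p(μ) = μ^3 - μ^2 - 33μ - 63.
The coefficient of μ is -33.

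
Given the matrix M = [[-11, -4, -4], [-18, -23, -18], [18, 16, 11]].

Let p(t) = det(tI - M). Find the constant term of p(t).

385

p(t) = t^3 + 23t^2 + 167t + 385.
The constant term is 385.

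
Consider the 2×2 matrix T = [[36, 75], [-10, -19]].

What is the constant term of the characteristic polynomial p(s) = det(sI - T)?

p(0) = det(0·I − T) = det(−T) = (−1)^2·det(T).
det(T) = 66, so p(0) = 66.

66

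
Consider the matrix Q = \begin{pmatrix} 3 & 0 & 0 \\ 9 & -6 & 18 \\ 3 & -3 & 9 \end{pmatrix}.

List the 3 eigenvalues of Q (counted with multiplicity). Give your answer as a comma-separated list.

0, 3, 3

Set up det(tI - Q) = 0.
Cofactor expansion gives p(t) = t^3 - 6t^2 + 9t.
Rational-root test: t = 3 gives p(3) = 0.
Dividing by (t - 3) leaves t^2 - 3t.
The quadratic factors as t·(t - 3).
Eigenvalues: 0, 3, 3.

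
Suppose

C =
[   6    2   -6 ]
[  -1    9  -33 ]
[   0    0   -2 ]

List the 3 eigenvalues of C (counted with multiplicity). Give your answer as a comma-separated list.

The characteristic polynomial is p(t) = det(tI - C).
Cofactor expansion gives p(t) = t^3 - 13t^2 + 26t + 112.
Since p(-2) = 0, t = -2 is a root.
Factor out (t + 2): p(t) = (t + 2)·(t^2 - 15t + 56).
The quadratic factors as (t - 7)·(t - 8).
Eigenvalues: -2, 7, 8.

-2, 7, 8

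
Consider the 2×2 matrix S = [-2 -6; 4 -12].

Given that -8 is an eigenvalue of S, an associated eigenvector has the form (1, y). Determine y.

1

We need (S + 8I)v = 0.
S + 8I = [[6, -6], [4, -4]].
Row 1: (6)·1 + (-6)·y = 0
Row 2: (4)·1 + (-4)·y = 0
Solving gives y = 1.
Check: S·(1, 1) = (-8, -8) = -8·(1, 1).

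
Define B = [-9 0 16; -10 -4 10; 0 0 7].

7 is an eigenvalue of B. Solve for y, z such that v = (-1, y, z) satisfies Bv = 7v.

We need (B - 7I)v = 0.
B - 7I = [[-16, 0, 16], [-10, -11, 10], [0, 0, 0]].
Row 1: (-16)·-1 + (0)·y + (16)·z = 0
Row 2: (-10)·-1 + (-11)·y + (10)·z = 0
Row 3: (0)·-1 + (0)·y + (0)·z = 0
Solving gives y = 0, z = -1.
Check: B·(-1, 0, -1) = (-7, 0, -7) = 7·(-1, 0, -1).

0, -1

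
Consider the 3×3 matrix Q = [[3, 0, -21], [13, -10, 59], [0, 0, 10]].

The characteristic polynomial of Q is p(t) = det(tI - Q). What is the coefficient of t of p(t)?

p(t) = t^3 - 3t^2 - 100t + 300.
The coefficient of t is -100.

-100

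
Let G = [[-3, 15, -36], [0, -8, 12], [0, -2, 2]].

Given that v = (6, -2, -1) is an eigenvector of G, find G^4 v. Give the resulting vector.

(96, -32, -16)

First find the eigenvalue: Gv = (-12, 4, 2) = -2·(6, -2, -1), so λ = -2.
Then G^4 v = λ^4·v = (-2)^4·(6, -2, -1) = 16·(6, -2, -1) = (96, -32, -16).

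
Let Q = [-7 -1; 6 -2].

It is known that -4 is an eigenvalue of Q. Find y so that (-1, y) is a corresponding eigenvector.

We need (Q + 4I)v = 0.
Q + 4I = [[-3, -1], [6, 2]].
Row 1: (-3)·-1 + (-1)·y = 0
Row 2: (6)·-1 + (2)·y = 0
Solving gives y = 3.
Check: Q·(-1, 3) = (4, -12) = -4·(-1, 3).

3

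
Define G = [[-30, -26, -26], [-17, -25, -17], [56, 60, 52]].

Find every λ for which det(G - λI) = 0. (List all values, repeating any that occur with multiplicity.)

Set up det(lambda·I - G) = 0.
Cofactor expansion gives p(lambda) = lambda^3 + 3·lambda^2 - 76·lambda - 288.
Since p(9) = 0, lambda = 9 is a root.
Dividing by (lambda - 9) leaves lambda^2 + 12·lambda + 32.
The quadratic factors as (lambda + 8)·(lambda + 4).
Eigenvalues: -8, -4, 9.

-8, -4, 9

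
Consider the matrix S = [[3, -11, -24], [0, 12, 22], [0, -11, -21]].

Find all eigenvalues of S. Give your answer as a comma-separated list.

-10, 1, 3

Set up det(μI - S) = 0.
Expanding the 3×3 determinant: p(μ) = μ^3 + 6μ^2 - 37μ + 30.
Rational-root test: μ = 1 gives p(1) = 0.
Factor out (μ - 1): p(μ) = (μ - 1)·(μ^2 + 7μ - 30).
The quadratic factors as (μ + 10)·(μ - 3).
Eigenvalues: -10, 1, 3.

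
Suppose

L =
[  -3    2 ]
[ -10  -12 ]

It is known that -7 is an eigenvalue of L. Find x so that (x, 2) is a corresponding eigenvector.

We need (L + 7I)v = 0.
L + 7I = [[4, 2], [-10, -5]].
Row 1: (4)·x + (2)·2 = 0
Row 2: (-10)·x + (-5)·2 = 0
Solving gives x = -1.
Check: L·(-1, 2) = (7, -14) = -7·(-1, 2).

-1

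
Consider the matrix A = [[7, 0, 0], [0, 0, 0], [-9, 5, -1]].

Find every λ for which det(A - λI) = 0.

A is lower triangular, so its eigenvalues are the diagonal entries.
Diagonal: 7, 0, -1.

-1, 0, 7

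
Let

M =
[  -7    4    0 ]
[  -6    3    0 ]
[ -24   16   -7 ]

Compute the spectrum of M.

-7, -3, -1

Set up det(sI - M) = 0.
Expanding along the first row, p(s) = s^3 + 11s^2 + 31s + 21.
Rational-root test: s = -1 gives p(-1) = 0.
Dividing by (s + 1) leaves s^2 + 10s + 21.
The quadratic factors as (s + 7)·(s + 3).
Eigenvalues: -7, -3, -1.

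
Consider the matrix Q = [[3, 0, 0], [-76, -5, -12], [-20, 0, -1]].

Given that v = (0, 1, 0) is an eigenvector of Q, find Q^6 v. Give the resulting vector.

(0, 15625, 0)

First find the eigenvalue: Qv = (0, -5, 0) = -5·(0, 1, 0), so λ = -5.
Then Q^6 v = λ^6·v = (-5)^6·(0, 1, 0) = 15625·(0, 1, 0) = (0, 15625, 0).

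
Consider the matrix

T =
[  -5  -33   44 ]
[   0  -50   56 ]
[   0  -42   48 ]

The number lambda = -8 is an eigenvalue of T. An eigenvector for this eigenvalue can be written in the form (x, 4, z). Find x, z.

0, 3

We need (T + 8I)v = 0.
T + 8I = [[3, -33, 44], [0, -42, 56], [0, -42, 56]].
Row 1: (3)·x + (-33)·4 + (44)·z = 0
Row 2: (0)·x + (-42)·4 + (56)·z = 0
Row 3: (0)·x + (-42)·4 + (56)·z = 0
Solving gives x = 0, z = 3.
Check: T·(0, 4, 3) = (0, -32, -24) = -8·(0, 4, 3).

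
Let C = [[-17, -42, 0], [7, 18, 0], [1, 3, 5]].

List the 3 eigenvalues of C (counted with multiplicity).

Set up det(lambda·I - C) = 0.
Expanding along the first row, p(lambda) = lambda^3 - 6·lambda^2 - 7·lambda + 60.
Rational-root test: lambda = -3 gives p(-3) = 0.
Dividing by (lambda + 3) leaves lambda^2 - 9·lambda + 20.
The quadratic factors as (lambda - 4)·(lambda - 5).
Eigenvalues: -3, 4, 5.

-3, 4, 5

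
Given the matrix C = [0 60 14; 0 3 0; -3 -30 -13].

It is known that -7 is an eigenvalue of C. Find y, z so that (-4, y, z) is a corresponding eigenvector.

We need (C + 7I)v = 0.
C + 7I = [[7, 60, 14], [0, 10, 0], [-3, -30, -6]].
Row 1: (7)·-4 + (60)·y + (14)·z = 0
Row 2: (0)·-4 + (10)·y + (0)·z = 0
Row 3: (-3)·-4 + (-30)·y + (-6)·z = 0
Solving gives y = 0, z = 2.
Check: C·(-4, 0, 2) = (28, 0, -14) = -7·(-4, 0, 2).

0, 2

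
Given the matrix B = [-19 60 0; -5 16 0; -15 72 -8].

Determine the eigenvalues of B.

Set up det(sI - B) = 0.
Expanding along the first row, p(s) = s^3 + 11s^2 + 20s - 32.
Rational-root test: s = -8 gives p(-8) = 0.
Factor out (s + 8): p(s) = (s + 8)·(s^2 + 3s - 4).
The quadratic factors as (s + 4)·(s - 1).
Eigenvalues: -8, -4, 1.

-8, -4, 1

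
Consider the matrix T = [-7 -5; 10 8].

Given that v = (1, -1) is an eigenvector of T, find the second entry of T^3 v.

8

First find the eigenvalue: Tv = (-2, 2) = -2·(1, -1), so λ = -2.
Then T^3 v = λ^3·v = (-2)^3·(1, -1) = -8·(1, -1) = (-8, 8).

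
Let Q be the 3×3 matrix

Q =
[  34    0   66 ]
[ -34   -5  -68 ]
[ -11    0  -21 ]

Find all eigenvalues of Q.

Set up det(tI - Q) = 0.
Expanding the 3×3 determinant: p(t) = t^3 - 8t^2 - 53t + 60.
Rational-root test: t = 1 gives p(1) = 0.
Dividing by (t - 1) leaves t^2 - 7t - 60.
The quadratic factors as (t + 5)·(t - 12).
Eigenvalues: -5, 1, 12.

-5, 1, 12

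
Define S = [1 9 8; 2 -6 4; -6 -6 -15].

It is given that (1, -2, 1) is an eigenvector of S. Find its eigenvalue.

Compute Sv: S·(1, -2, 1) = (-9, 18, -9).
Since Sv = λv, compare component 1: -9 = λ·1, so λ = -9.

-9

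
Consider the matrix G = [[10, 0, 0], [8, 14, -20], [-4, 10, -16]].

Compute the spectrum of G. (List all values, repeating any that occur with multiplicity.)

The characteristic polynomial is p(λ) = det(λI - G).
Expanding along the first row, p(λ) = λ^3 - 8λ^2 - 44λ + 240.
Since p(10) = 0, λ = 10 is a root.
Dividing by (λ - 10) leaves λ^2 + 2λ - 24.
The quadratic factors as (λ + 6)·(λ - 4).
Eigenvalues: -6, 4, 10.

-6, 4, 10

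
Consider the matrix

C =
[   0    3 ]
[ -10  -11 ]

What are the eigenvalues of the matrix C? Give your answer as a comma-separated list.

det(C - λI) = (0 - λ)(-11 - λ) - (3)·(-10) = λ^2 + 11λ + 30.
This factors as (λ + 6)·(λ + 5) = 0.
Eigenvalues: -6, -5.

-6, -5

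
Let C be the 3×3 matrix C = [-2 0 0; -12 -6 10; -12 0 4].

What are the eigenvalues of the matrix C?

The characteristic polynomial is p(μ) = det(μI - C).
Expanding along the first row, p(μ) = μ^3 + 4μ^2 - 20μ - 48.
Rational-root test: μ = -2 gives p(-2) = 0.
Dividing by (μ + 2) leaves μ^2 + 2μ - 24.
The quadratic factors as (μ + 6)·(μ - 4).
Eigenvalues: -6, -2, 4.

-6, -2, 4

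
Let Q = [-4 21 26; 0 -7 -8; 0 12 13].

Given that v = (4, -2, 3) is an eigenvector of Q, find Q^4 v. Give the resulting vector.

First find the eigenvalue: Qv = (20, -10, 15) = 5·(4, -2, 3), so λ = 5.
Then Q^4 v = λ^4·v = 5^4·(4, -2, 3) = 625·(4, -2, 3) = (2500, -1250, 1875).

(2500, -1250, 1875)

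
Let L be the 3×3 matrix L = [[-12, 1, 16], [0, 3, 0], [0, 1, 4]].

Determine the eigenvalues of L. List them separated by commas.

-12, 3, 4

Compute the characteristic polynomial p(μ) = det(μI - L).
Cofactor expansion gives p(μ) = μ^3 + 5μ^2 - 72μ + 144.
Since p(-12) = 0, μ = -12 is a root.
Dividing by (μ + 12) leaves μ^2 - 7μ + 12.
The quadratic factors as (μ - 3)·(μ - 4).
Eigenvalues: -12, 3, 4.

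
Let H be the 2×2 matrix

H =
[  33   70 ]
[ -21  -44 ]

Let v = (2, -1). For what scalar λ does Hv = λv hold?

Compute Hv: H·(2, -1) = (-4, 2).
Since Hv = λv, compare component 1: -4 = λ·2, so λ = -2.

-2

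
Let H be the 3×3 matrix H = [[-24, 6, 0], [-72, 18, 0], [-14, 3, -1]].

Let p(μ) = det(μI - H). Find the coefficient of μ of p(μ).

p(μ) = μ^3 + 7μ^2 + 6μ.
The coefficient of μ is 6.

6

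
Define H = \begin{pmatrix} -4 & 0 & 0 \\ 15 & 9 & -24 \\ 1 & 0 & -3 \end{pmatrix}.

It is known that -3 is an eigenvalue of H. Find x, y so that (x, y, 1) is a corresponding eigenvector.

We need (H + 3I)v = 0.
H + 3I = [[-1, 0, 0], [15, 12, -24], [1, 0, 0]].
Row 1: (-1)·x + (0)·y + (0)·1 = 0
Row 2: (15)·x + (12)·y + (-24)·1 = 0
Row 3: (1)·x + (0)·y + (0)·1 = 0
Solving gives x = 0, y = 2.
Check: H·(0, 2, 1) = (0, -6, -3) = -3·(0, 2, 1).

0, 2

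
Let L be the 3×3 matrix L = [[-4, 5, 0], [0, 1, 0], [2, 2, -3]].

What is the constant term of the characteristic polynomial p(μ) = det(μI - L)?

p(0) = det(0·I − L) = det(−L) = (−1)^3·det(L).
det(L) = 12, so p(0) = -12.

-12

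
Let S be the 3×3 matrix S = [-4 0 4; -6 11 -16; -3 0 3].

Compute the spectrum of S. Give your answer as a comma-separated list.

-1, 0, 11

Set up det(λI - S) = 0.
Expanding along the first row, p(λ) = λ^3 - 10λ^2 - 11λ.
Since p(0) = 0, λ = 0 is a root.
Dividing by λ leaves λ^2 - 10λ - 11.
The quadratic factors as (λ + 1)·(λ - 11).
Eigenvalues: -1, 0, 11.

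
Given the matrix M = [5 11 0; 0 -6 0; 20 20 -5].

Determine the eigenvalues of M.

-6, -5, 5

The characteristic polynomial is p(r) = det(rI - M).
Cofactor expansion gives p(r) = r^3 + 6r^2 - 25r - 150.
Since p(5) = 0, r = 5 is a root.
Factor out (r - 5): p(r) = (r - 5)·(r^2 + 11r + 30).
The quadratic factors as (r + 6)·(r + 5).
Eigenvalues: -6, -5, 5.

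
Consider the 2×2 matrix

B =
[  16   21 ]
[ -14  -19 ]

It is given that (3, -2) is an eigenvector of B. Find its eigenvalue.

2

Compute Bv: B·(3, -2) = (6, -4).
Since Bv = λv, compare component 1: 6 = λ·3, so λ = 2.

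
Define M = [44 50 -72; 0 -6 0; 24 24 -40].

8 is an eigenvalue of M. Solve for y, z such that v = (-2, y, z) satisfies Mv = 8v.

0, -1

We need (M - 8I)v = 0.
M - 8I = [[36, 50, -72], [0, -14, 0], [24, 24, -48]].
Row 1: (36)·-2 + (50)·y + (-72)·z = 0
Row 2: (0)·-2 + (-14)·y + (0)·z = 0
Row 3: (24)·-2 + (24)·y + (-48)·z = 0
Solving gives y = 0, z = -1.
Check: M·(-2, 0, -1) = (-16, 0, -8) = 8·(-2, 0, -1).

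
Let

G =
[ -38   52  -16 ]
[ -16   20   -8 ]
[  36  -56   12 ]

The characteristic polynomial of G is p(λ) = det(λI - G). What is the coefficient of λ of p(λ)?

-16

p(λ) = λ^3 + 6λ^2 - 16λ - 96.
The coefficient of λ is -16.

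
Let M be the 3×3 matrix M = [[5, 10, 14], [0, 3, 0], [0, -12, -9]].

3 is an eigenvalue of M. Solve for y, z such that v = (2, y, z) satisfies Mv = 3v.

We need (M - 3I)v = 0.
M - 3I = [[2, 10, 14], [0, 0, 0], [0, -12, -12]].
Row 1: (2)·2 + (10)·y + (14)·z = 0
Row 2: (0)·2 + (0)·y + (0)·z = 0
Row 3: (0)·2 + (-12)·y + (-12)·z = 0
Solving gives y = 1, z = -1.
Check: M·(2, 1, -1) = (6, 3, -3) = 3·(2, 1, -1).

1, -1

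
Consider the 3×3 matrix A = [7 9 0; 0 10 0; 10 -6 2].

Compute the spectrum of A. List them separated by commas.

The characteristic polynomial is p(s) = det(sI - A).
Expanding along the first row, p(s) = s^3 - 19s^2 + 104s - 140.
Try s = 2: p(2) = 0, so 2 is a root.
Dividing by (s - 2) leaves s^2 - 17s + 70.
The quadratic factors as (s - 7)·(s - 10).
Eigenvalues: 2, 7, 10.

2, 7, 10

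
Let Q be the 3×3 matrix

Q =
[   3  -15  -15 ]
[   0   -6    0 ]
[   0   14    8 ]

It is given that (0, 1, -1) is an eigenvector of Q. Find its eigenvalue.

-6

Compute Qv: Q·(0, 1, -1) = (0, -6, 6).
Since Qv = λv, compare component 2: -6 = λ·1, so λ = -6.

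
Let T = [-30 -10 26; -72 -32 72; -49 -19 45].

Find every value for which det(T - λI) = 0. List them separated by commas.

-8, -5, -4

The characteristic polynomial is p(t) = det(tI - T).
Expanding the 3×3 determinant: p(t) = t^3 + 17t^2 + 92t + 160.
Try t = -4: p(-4) = 0, so -4 is a root.
Factor out (t + 4): p(t) = (t + 4)·(t^2 + 13t + 40).
The quadratic factors as (t + 8)·(t + 5).
Eigenvalues: -8, -5, -4.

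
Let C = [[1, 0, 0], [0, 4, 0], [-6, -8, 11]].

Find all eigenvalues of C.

C is lower triangular, so its eigenvalues are the diagonal entries.
Diagonal: 1, 4, 11.

1, 4, 11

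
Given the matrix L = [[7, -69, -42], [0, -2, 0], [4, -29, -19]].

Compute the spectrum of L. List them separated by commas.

Compute the characteristic polynomial p(λ) = det(λI - L).
Expanding the 3×3 determinant: p(λ) = λ^3 + 14λ^2 + 59λ + 70.
Try λ = -2: p(-2) = 0, so -2 is a root.
Factor out (λ + 2): p(λ) = (λ + 2)·(λ^2 + 12λ + 35).
The quadratic factors as (λ + 7)·(λ + 5).
Eigenvalues: -7, -5, -2.

-7, -5, -2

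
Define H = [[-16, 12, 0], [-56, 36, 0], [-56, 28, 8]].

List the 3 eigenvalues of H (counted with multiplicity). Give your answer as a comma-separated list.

Set up det(μI - H) = 0.
Expanding the 3×3 determinant: p(μ) = μ^3 - 28μ^2 + 256μ - 768.
Try μ = 8: p(8) = 0, so 8 is a root.
Factor out (μ - 8): p(μ) = (μ - 8)·(μ^2 - 20μ + 96).
The quadratic factors as (μ - 8)·(μ - 12).
Eigenvalues: 8, 8, 12.

8, 8, 12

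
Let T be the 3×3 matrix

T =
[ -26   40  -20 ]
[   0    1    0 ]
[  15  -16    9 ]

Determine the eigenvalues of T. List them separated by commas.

The characteristic polynomial is p(r) = det(rI - T).
Expanding along the first row, p(r) = r^3 + 16r^2 + 49r - 66.
Try r = 1: p(1) = 0, so 1 is a root.
Dividing by (r - 1) leaves r^2 + 17r + 66.
The quadratic factors as (r + 11)·(r + 6).
Eigenvalues: -11, -6, 1.

-11, -6, 1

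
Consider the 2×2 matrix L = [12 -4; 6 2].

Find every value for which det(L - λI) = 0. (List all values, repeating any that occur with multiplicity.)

det(L - λI) = (12 - λ)(2 - λ) - (-4)·(6) = λ^2 - 14λ + 48.
This factors as (λ - 6)·(λ - 8) = 0.
Eigenvalues: 6, 8.

6, 8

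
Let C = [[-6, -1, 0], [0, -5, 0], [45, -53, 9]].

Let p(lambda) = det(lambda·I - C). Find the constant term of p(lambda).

p(lambda) = lambda^3 + 2·lambda^2 - 69·lambda - 270.
The constant term is -270.

-270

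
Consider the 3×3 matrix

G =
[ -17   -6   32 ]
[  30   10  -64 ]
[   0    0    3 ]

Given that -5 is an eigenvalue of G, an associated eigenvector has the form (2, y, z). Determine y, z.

We need (G + 5I)v = 0.
G + 5I = [[-12, -6, 32], [30, 15, -64], [0, 0, 8]].
Row 1: (-12)·2 + (-6)·y + (32)·z = 0
Row 2: (30)·2 + (15)·y + (-64)·z = 0
Row 3: (0)·2 + (0)·y + (8)·z = 0
Solving gives y = -4, z = 0.
Check: G·(2, -4, 0) = (-10, 20, 0) = -5·(2, -4, 0).

-4, 0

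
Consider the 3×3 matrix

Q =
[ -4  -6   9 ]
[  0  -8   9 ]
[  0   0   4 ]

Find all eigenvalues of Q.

Q is upper triangular, so its eigenvalues are the diagonal entries.
Diagonal: -4, -8, 4.

-8, -4, 4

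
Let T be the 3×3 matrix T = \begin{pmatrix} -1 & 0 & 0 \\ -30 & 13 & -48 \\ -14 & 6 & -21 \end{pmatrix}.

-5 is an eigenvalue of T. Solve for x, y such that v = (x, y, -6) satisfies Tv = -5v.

0, -16

We need (T + 5I)v = 0.
T + 5I = [[4, 0, 0], [-30, 18, -48], [-14, 6, -16]].
Row 1: (4)·x + (0)·y + (0)·-6 = 0
Row 2: (-30)·x + (18)·y + (-48)·-6 = 0
Row 3: (-14)·x + (6)·y + (-16)·-6 = 0
Solving gives x = 0, y = -16.
Check: T·(0, -16, -6) = (0, 80, 30) = -5·(0, -16, -6).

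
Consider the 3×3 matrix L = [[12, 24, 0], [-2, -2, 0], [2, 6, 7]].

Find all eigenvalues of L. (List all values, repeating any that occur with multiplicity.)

4, 6, 7

Compute the characteristic polynomial p(λ) = det(λI - L).
Expanding the 3×3 determinant: p(λ) = λ^3 - 17λ^2 + 94λ - 168.
Rational-root test: λ = 6 gives p(6) = 0.
Factor out (λ - 6): p(λ) = (λ - 6)·(λ^2 - 11λ + 28).
The quadratic factors as (λ - 4)·(λ - 7).
Eigenvalues: 4, 6, 7.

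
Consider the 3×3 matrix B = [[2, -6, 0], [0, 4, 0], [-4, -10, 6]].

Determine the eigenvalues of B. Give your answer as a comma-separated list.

2, 4, 6

The characteristic polynomial is p(t) = det(tI - B).
Expanding along the first row, p(t) = t^3 - 12t^2 + 44t - 48.
Try t = 6: p(6) = 0, so 6 is a root.
Dividing by (t - 6) leaves t^2 - 6t + 8.
The quadratic factors as (t - 2)·(t - 4).
Eigenvalues: 2, 4, 6.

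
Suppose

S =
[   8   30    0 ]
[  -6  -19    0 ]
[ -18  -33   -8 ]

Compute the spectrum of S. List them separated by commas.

-8, -7, -4

Compute the characteristic polynomial p(r) = det(rI - S).
Expanding along the first row, p(r) = r^3 + 19r^2 + 116r + 224.
Try r = -8: p(-8) = 0, so -8 is a root.
Dividing by (r + 8) leaves r^2 + 11r + 28.
The quadratic factors as (r + 7)·(r + 4).
Eigenvalues: -8, -7, -4.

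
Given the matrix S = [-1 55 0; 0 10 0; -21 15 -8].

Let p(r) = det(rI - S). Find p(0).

p(0) = det(0·I − S) = det(−S) = (−1)^3·det(S).
det(S) = 80, so p(0) = -80.

-80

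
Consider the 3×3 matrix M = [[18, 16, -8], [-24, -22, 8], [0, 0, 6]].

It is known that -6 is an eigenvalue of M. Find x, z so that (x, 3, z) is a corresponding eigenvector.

We need (M + 6I)v = 0.
M + 6I = [[24, 16, -8], [-24, -16, 8], [0, 0, 12]].
Row 1: (24)·x + (16)·3 + (-8)·z = 0
Row 2: (-24)·x + (-16)·3 + (8)·z = 0
Row 3: (0)·x + (0)·3 + (12)·z = 0
Solving gives x = -2, z = 0.
Check: M·(-2, 3, 0) = (12, -18, 0) = -6·(-2, 3, 0).

-2, 0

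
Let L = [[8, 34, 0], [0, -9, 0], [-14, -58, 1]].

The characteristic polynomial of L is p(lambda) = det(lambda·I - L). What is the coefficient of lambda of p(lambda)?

-73

p(lambda) = lambda^3 - 73·lambda + 72.
The coefficient of lambda is -73.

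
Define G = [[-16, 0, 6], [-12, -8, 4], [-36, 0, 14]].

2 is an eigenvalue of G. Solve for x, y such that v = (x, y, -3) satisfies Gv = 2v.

-1, 0

We need (G - 2I)v = 0.
G - 2I = [[-18, 0, 6], [-12, -10, 4], [-36, 0, 12]].
Row 1: (-18)·x + (0)·y + (6)·-3 = 0
Row 2: (-12)·x + (-10)·y + (4)·-3 = 0
Row 3: (-36)·x + (0)·y + (12)·-3 = 0
Solving gives x = -1, y = 0.
Check: G·(-1, 0, -3) = (-2, 0, -6) = 2·(-1, 0, -3).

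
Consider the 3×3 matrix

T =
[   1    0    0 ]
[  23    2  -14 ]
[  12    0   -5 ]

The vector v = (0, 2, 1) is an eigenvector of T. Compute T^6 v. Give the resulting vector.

First find the eigenvalue: Tv = (0, -10, -5) = -5·(0, 2, 1), so λ = -5.
Then T^6 v = λ^6·v = (-5)^6·(0, 2, 1) = 15625·(0, 2, 1) = (0, 31250, 15625).

(0, 31250, 15625)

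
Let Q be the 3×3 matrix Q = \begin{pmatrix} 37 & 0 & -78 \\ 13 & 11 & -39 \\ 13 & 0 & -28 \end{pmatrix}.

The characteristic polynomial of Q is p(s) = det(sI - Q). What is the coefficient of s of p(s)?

p(s) = s^3 - 20s^2 + 77s + 242.
The coefficient of s is 77.

77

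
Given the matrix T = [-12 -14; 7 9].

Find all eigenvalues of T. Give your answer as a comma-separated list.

det(T - sI) = (-12 - s)(9 - s) - (-14)·(7) = s^2 + 3s - 10.
This factors as (s + 5)·(s - 2) = 0.
Eigenvalues: -5, 2.

-5, 2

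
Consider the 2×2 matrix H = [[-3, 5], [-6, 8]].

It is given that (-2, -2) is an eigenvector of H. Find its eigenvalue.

2

Compute Hv: H·(-2, -2) = (-4, -4).
Since Hv = λv, compare component 1: -4 = λ·-2, so λ = 2.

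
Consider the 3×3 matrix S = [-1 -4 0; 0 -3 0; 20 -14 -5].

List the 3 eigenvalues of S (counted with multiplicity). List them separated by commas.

Compute the characteristic polynomial p(t) = det(tI - S).
Expanding the 3×3 determinant: p(t) = t^3 + 9t^2 + 23t + 15.
Rational-root test: t = -3 gives p(-3) = 0.
Factor out (t + 3): p(t) = (t + 3)·(t^2 + 6t + 5).
The quadratic factors as (t + 5)·(t + 1).
Eigenvalues: -5, -3, -1.

-5, -3, -1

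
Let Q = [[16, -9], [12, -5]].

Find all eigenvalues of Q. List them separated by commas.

4, 7

det(Q - μI) = (16 - μ)(-5 - μ) - (-9)·(12) = μ^2 - 11μ + 28.
This factors as (μ - 4)·(μ - 7) = 0.
Eigenvalues: 4, 7.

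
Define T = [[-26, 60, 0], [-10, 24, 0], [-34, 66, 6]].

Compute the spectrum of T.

The characteristic polynomial is p(lambda) = det(lambda·I - T).
Cofactor expansion gives p(lambda) = lambda^3 - 4·lambda^2 - 36·lambda + 144.
Since p(-6) = 0, lambda = -6 is a root.
Factor out (lambda + 6): p(lambda) = (lambda + 6)·(lambda^2 - 10·lambda + 24).
The quadratic factors as (lambda - 4)·(lambda - 6).
Eigenvalues: -6, 4, 6.

-6, 4, 6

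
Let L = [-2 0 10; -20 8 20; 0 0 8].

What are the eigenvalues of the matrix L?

-2, 8, 8

The characteristic polynomial is p(μ) = det(μI - L).
Expanding the 3×3 determinant: p(μ) = μ^3 - 14μ^2 + 32μ + 128.
Since p(8) = 0, μ = 8 is a root.
Dividing by (μ - 8) leaves μ^2 - 6μ - 16.
The quadratic factors as (μ + 2)·(μ - 8).
Eigenvalues: -2, 8, 8.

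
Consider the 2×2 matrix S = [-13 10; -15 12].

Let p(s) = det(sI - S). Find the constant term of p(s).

-6

p(s) = s^2 + s - 6.
The constant term is -6.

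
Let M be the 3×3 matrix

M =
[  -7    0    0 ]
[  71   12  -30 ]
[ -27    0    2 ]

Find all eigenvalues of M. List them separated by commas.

Set up det(μI - M) = 0.
Cofactor expansion gives p(μ) = μ^3 - 7μ^2 - 74μ + 168.
Try μ = 2: p(2) = 0, so 2 is a root.
Dividing by (μ - 2) leaves μ^2 - 5μ - 84.
The quadratic factors as (μ + 7)·(μ - 12).
Eigenvalues: -7, 2, 12.

-7, 2, 12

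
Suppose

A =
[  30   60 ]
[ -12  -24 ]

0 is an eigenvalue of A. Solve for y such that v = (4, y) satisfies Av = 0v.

-2

We need (A)v = 0.
A = [[30, 60], [-12, -24]].
Row 1: (30)·4 + (60)·y = 0
Row 2: (-12)·4 + (-24)·y = 0
Solving gives y = -2.
Check: A·(4, -2) = (0, 0) = 0·(4, -2).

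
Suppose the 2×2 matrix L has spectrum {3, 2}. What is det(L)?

6

det(L) is the product of the eigenvalues: (3) · (2) = 6.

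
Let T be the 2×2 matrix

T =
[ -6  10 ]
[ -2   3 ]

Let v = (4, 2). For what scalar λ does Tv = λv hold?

-1

Compute Tv: T·(4, 2) = (-4, -2).
Since Tv = λv, compare component 1: -4 = λ·4, so λ = -1.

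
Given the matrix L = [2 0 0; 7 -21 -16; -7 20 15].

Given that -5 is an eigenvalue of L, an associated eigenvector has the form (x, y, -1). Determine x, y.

0, 1

We need (L + 5I)v = 0.
L + 5I = [[7, 0, 0], [7, -16, -16], [-7, 20, 20]].
Row 1: (7)·x + (0)·y + (0)·-1 = 0
Row 2: (7)·x + (-16)·y + (-16)·-1 = 0
Row 3: (-7)·x + (20)·y + (20)·-1 = 0
Solving gives x = 0, y = 1.
Check: L·(0, 1, -1) = (0, -5, 5) = -5·(0, 1, -1).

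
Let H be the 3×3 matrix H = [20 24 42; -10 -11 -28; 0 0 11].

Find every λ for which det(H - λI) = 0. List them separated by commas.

4, 5, 11

The characteristic polynomial is p(r) = det(rI - H).
Cofactor expansion gives p(r) = r^3 - 20r^2 + 119r - 220.
Since p(5) = 0, r = 5 is a root.
Dividing by (r - 5) leaves r^2 - 15r + 44.
The quadratic factors as (r - 4)·(r - 11).
Eigenvalues: 4, 5, 11.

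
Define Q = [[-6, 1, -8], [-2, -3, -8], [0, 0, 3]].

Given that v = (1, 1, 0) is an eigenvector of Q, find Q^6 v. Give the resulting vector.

First find the eigenvalue: Qv = (-5, -5, 0) = -5·(1, 1, 0), so λ = -5.
Then Q^6 v = λ^6·v = (-5)^6·(1, 1, 0) = 15625·(1, 1, 0) = (15625, 15625, 0).

(15625, 15625, 0)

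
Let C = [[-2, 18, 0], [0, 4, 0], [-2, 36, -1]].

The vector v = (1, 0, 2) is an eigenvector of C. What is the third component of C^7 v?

-256

First find the eigenvalue: Cv = (-2, 0, -4) = -2·(1, 0, 2), so λ = -2.
Then C^7 v = λ^7·v = (-2)^7·(1, 0, 2) = -128·(1, 0, 2) = (-128, 0, -256).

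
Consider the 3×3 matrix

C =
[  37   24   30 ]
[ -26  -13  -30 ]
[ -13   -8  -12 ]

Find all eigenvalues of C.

Set up det(rI - C) = 0.
Cofactor expansion gives p(r) = r^3 - 12r^2 + 5r + 66.
Try r = 3: p(3) = 0, so 3 is a root.
Factor out (r - 3): p(r) = (r - 3)·(r^2 - 9r - 22).
The quadratic factors as (r + 2)·(r - 11).
Eigenvalues: -2, 3, 11.

-2, 3, 11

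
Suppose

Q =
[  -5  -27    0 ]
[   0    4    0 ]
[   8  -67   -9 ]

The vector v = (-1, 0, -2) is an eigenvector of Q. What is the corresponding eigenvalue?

-5

Compute Qv: Q·(-1, 0, -2) = (5, 0, 10).
Since Qv = λv, compare component 1: 5 = λ·-1, so λ = -5.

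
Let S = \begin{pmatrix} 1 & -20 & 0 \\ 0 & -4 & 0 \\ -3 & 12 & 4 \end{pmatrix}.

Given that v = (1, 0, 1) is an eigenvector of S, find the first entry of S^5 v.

First find the eigenvalue: Sv = (1, 0, 1) = 1·(1, 0, 1), so λ = 1.
Then S^5 v = λ^5·v = 1^5·(1, 0, 1) = 1·(1, 0, 1) = (1, 0, 1).

1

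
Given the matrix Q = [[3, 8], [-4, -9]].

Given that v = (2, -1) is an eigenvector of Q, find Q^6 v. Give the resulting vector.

(2, -1)

First find the eigenvalue: Qv = (-2, 1) = -1·(2, -1), so λ = -1.
Then Q^6 v = λ^6·v = (-1)^6·(2, -1) = 1·(2, -1) = (2, -1).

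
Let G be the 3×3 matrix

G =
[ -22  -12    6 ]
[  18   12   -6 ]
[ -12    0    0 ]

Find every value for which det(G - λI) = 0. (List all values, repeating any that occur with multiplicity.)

-6, -4, 0

Compute the characteristic polynomial p(μ) = det(μI - G).
Expanding along the first row, p(μ) = μ^3 + 10μ^2 + 24μ.
Try μ = 0: p(0) = 0, so 0 is a root.
Factor out μ: p(μ) = μ·(μ^2 + 10μ + 24).
The quadratic factors as (μ + 6)·(μ + 4).
Eigenvalues: -6, -4, 0.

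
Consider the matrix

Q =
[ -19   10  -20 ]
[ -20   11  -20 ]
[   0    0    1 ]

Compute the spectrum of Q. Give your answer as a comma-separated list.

-9, 1, 1

Set up det(rI - Q) = 0.
Cofactor expansion gives p(r) = r^3 + 7r^2 - 17r + 9.
Rational-root test: r = -9 gives p(-9) = 0.
Factor out (r + 9): p(r) = (r + 9)·(r^2 - 2r + 1).
The quadratic factor is (r - 1)^2.
Eigenvalues: -9, 1, 1.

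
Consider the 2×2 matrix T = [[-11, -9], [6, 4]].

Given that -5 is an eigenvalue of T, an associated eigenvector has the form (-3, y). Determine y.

We need (T + 5I)v = 0.
T + 5I = [[-6, -9], [6, 9]].
Row 1: (-6)·-3 + (-9)·y = 0
Row 2: (6)·-3 + (9)·y = 0
Solving gives y = 2.
Check: T·(-3, 2) = (15, -10) = -5·(-3, 2).

2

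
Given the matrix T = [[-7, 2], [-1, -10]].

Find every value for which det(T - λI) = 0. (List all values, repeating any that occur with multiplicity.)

-9, -8

det(T - lambda·I) = (-7 - lambda)(-10 - lambda) - (2)·(-1) = lambda^2 + 17·lambda + 72.
This factors as (lambda + 9)·(lambda + 8) = 0.
Eigenvalues: -9, -8.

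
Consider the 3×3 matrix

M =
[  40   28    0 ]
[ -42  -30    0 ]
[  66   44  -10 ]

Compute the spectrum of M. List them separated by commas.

-10, -2, 12

Compute the characteristic polynomial p(s) = det(sI - M).
Expanding along the first row, p(s) = s^3 - 124s - 240.
Try s = -10: p(-10) = 0, so -10 is a root.
Dividing by (s + 10) leaves s^2 - 10s - 24.
The quadratic factors as (s + 2)·(s - 12).
Eigenvalues: -10, -2, 12.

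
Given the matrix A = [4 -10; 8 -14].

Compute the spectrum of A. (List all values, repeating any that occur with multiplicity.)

-6, -4

det(A - lambda·I) = (4 - lambda)(-14 - lambda) - (-10)·(8) = lambda^2 + 10·lambda + 24.
This factors as (lambda + 6)·(lambda + 4) = 0.
Eigenvalues: -6, -4.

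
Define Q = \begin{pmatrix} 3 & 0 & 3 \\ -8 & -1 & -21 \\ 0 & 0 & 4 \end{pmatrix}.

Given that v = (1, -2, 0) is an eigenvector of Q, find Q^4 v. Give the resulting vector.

(81, -162, 0)

First find the eigenvalue: Qv = (3, -6, 0) = 3·(1, -2, 0), so λ = 3.
Then Q^4 v = λ^4·v = 3^4·(1, -2, 0) = 81·(1, -2, 0) = (81, -162, 0).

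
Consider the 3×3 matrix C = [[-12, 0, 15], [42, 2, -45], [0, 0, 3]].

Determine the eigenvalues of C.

-12, 2, 3

The characteristic polynomial is p(λ) = det(λI - C).
Cofactor expansion gives p(λ) = λ^3 + 7λ^2 - 54λ + 72.
Since p(2) = 0, λ = 2 is a root.
Dividing by (λ - 2) leaves λ^2 + 9λ - 36.
The quadratic factors as (λ + 12)·(λ - 3).
Eigenvalues: -12, 2, 3.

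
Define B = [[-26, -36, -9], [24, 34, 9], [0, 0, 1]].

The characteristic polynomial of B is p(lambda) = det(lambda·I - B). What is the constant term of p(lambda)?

p(lambda) = lambda^3 - 9·lambda^2 - 12·lambda + 20.
The constant term is 20.

20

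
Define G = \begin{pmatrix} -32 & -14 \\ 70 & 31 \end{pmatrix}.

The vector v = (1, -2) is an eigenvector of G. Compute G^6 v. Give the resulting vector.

First find the eigenvalue: Gv = (-4, 8) = -4·(1, -2), so λ = -4.
Then G^6 v = λ^6·v = (-4)^6·(1, -2) = 4096·(1, -2) = (4096, -8192).

(4096, -8192)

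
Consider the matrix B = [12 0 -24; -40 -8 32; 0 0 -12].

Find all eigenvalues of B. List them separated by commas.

-12, -8, 12

Set up det(μI - B) = 0.
Expanding the 3×3 determinant: p(μ) = μ^3 + 8μ^2 - 144μ - 1152.
Since p(-12) = 0, μ = -12 is a root.
Dividing by (μ + 12) leaves μ^2 - 4μ - 96.
The quadratic factors as (μ + 8)·(μ - 12).
Eigenvalues: -12, -8, 12.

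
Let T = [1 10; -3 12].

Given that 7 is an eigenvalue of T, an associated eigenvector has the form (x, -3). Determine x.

We need (T - 7I)v = 0.
T - 7I = [[-6, 10], [-3, 5]].
Row 1: (-6)·x + (10)·-3 = 0
Row 2: (-3)·x + (5)·-3 = 0
Solving gives x = -5.
Check: T·(-5, -3) = (-35, -21) = 7·(-5, -3).

-5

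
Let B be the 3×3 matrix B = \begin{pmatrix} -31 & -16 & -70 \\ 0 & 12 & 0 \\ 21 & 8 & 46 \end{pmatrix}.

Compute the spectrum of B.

4, 11, 12

Set up det(λI - B) = 0.
Cofactor expansion gives p(λ) = λ^3 - 27λ^2 + 224λ - 528.
Rational-root test: λ = 4 gives p(4) = 0.
Factor out (λ - 4): p(λ) = (λ - 4)·(λ^2 - 23λ + 132).
The quadratic factors as (λ - 11)·(λ - 12).
Eigenvalues: 4, 11, 12.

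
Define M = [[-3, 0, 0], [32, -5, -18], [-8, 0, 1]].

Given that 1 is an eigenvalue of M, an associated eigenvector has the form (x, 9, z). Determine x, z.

0, -3

We need (M - 1I)v = 0.
M - 1I = [[-4, 0, 0], [32, -6, -18], [-8, 0, 0]].
Row 1: (-4)·x + (0)·9 + (0)·z = 0
Row 2: (32)·x + (-6)·9 + (-18)·z = 0
Row 3: (-8)·x + (0)·9 + (0)·z = 0
Solving gives x = 0, z = -3.
Check: M·(0, 9, -3) = (0, 9, -3) = 1·(0, 9, -3).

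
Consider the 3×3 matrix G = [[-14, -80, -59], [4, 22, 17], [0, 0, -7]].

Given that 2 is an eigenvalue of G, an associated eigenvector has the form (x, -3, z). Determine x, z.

15, 0

We need (G - 2I)v = 0.
G - 2I = [[-16, -80, -59], [4, 20, 17], [0, 0, -9]].
Row 1: (-16)·x + (-80)·-3 + (-59)·z = 0
Row 2: (4)·x + (20)·-3 + (17)·z = 0
Row 3: (0)·x + (0)·-3 + (-9)·z = 0
Solving gives x = 15, z = 0.
Check: G·(15, -3, 0) = (30, -6, 0) = 2·(15, -3, 0).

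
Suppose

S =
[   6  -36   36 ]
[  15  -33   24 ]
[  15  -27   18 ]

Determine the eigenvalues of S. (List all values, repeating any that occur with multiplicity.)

The characteristic polynomial is p(μ) = det(μI - S).
Expanding the 3×3 determinant: p(μ) = μ^3 + 9μ^2 - 36μ - 324.
Rational-root test: μ = -6 gives p(-6) = 0.
Dividing by (μ + 6) leaves μ^2 + 3μ - 54.
The quadratic factors as (μ + 9)·(μ - 6).
Eigenvalues: -9, -6, 6.

-9, -6, 6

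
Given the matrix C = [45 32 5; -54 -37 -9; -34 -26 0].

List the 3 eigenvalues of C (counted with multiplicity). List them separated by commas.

Compute the characteristic polynomial p(λ) = det(λI - C).
Expanding along the first row, p(λ) = λ^3 - 8λ^2 - λ + 8.
Rational-root test: λ = 8 gives p(8) = 0.
Factor out (λ - 8): p(λ) = (λ - 8)·(λ^2 - 1).
The quadratic factors as (λ + 1)·(λ - 1).
Eigenvalues: -1, 1, 8.

-1, 1, 8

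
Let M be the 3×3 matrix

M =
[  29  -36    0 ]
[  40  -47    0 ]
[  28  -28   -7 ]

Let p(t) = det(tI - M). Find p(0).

p(0) = det(0·I − M) = det(−M) = (−1)^3·det(M).
det(M) = -539, so p(0) = 539.

539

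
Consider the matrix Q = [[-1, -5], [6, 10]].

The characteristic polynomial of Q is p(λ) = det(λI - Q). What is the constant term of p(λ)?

20

p(λ) = λ^2 - 9λ + 20.
The constant term is 20.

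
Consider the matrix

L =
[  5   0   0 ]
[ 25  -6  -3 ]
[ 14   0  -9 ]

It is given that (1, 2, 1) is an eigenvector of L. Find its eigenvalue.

Compute Lv: L·(1, 2, 1) = (5, 10, 5).
Since Lv = λv, compare component 1: 5 = λ·1, so λ = 5.

5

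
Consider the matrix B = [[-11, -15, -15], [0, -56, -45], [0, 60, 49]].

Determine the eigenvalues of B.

Set up det(rI - B) = 0.
Cofactor expansion gives p(r) = r^3 + 18r^2 + 33r - 484.
Rational-root test: r = 4 gives p(4) = 0.
Dividing by (r - 4) leaves r^2 + 22r + 121.
The quadratic factor is (r + 11)^2.
Eigenvalues: -11, -11, 4.

-11, -11, 4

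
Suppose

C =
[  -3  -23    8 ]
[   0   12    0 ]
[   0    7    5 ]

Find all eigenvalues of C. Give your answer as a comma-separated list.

Compute the characteristic polynomial p(λ) = det(λI - C).
Expanding along the first row, p(λ) = λ^3 - 14λ^2 + 9λ + 180.
Rational-root test: λ = 5 gives p(5) = 0.
Factor out (λ - 5): p(λ) = (λ - 5)·(λ^2 - 9λ - 36).
The quadratic factors as (λ + 3)·(λ - 12).
Eigenvalues: -3, 5, 12.

-3, 5, 12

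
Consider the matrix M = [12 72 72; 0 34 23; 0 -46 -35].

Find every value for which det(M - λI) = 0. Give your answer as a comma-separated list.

-12, 11, 12

Compute the characteristic polynomial p(t) = det(tI - M).
Expanding along the first row, p(t) = t^3 - 11t^2 - 144t + 1584.
Try t = 11: p(11) = 0, so 11 is a root.
Dividing by (t - 11) leaves t^2 - 144.
The quadratic factors as (t + 12)·(t - 12).
Eigenvalues: -12, 11, 12.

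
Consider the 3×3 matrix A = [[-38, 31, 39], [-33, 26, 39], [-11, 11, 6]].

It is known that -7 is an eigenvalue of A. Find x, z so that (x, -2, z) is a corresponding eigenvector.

We need (A + 7I)v = 0.
A + 7I = [[-31, 31, 39], [-33, 33, 39], [-11, 11, 13]].
Row 1: (-31)·x + (31)·-2 + (39)·z = 0
Row 2: (-33)·x + (33)·-2 + (39)·z = 0
Row 3: (-11)·x + (11)·-2 + (13)·z = 0
Solving gives x = -2, z = 0.
Check: A·(-2, -2, 0) = (14, 14, 0) = -7·(-2, -2, 0).

-2, 0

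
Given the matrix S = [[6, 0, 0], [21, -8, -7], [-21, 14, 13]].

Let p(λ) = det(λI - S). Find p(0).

p(0) = det(0·I − S) = det(−S) = (−1)^3·det(S).
det(S) = -36, so p(0) = 36.

36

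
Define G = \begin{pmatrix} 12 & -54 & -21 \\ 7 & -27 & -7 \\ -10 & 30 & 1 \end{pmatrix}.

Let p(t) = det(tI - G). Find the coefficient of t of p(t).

39

p(t) = t^3 + 14t^2 + 39t - 54.
The coefficient of t is 39.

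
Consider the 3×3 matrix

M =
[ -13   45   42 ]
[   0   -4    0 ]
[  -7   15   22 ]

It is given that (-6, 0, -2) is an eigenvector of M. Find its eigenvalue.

Compute Mv: M·(-6, 0, -2) = (-6, 0, -2).
Since Mv = λv, compare component 1: -6 = λ·-6, so λ = 1.

1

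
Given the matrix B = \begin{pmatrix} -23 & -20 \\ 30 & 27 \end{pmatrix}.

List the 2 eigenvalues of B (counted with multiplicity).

det(B - lambda·I) = (-23 - lambda)(27 - lambda) - (-20)·(30) = lambda^2 - 4·lambda - 21.
This factors as (lambda + 3)·(lambda - 7) = 0.
Eigenvalues: -3, 7.

-3, 7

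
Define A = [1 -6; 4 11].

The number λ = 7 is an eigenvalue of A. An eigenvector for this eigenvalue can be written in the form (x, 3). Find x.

-3

We need (A - 7I)v = 0.
A - 7I = [[-6, -6], [4, 4]].
Row 1: (-6)·x + (-6)·3 = 0
Row 2: (4)·x + (4)·3 = 0
Solving gives x = -3.
Check: A·(-3, 3) = (-21, 21) = 7·(-3, 3).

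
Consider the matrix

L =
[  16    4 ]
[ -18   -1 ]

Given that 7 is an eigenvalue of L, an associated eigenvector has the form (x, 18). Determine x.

We need (L - 7I)v = 0.
L - 7I = [[9, 4], [-18, -8]].
Row 1: (9)·x + (4)·18 = 0
Row 2: (-18)·x + (-8)·18 = 0
Solving gives x = -8.
Check: L·(-8, 18) = (-56, 126) = 7·(-8, 18).

-8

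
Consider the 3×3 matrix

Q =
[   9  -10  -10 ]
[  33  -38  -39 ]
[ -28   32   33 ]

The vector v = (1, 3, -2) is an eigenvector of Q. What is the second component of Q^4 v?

3

First find the eigenvalue: Qv = (-1, -3, 2) = -1·(1, 3, -2), so λ = -1.
Then Q^4 v = λ^4·v = (-1)^4·(1, 3, -2) = 1·(1, 3, -2) = (1, 3, -2).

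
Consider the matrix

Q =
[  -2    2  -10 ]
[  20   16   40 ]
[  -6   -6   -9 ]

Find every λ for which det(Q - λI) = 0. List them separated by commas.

-4, 3, 6

Set up det(sI - Q) = 0.
Cofactor expansion gives p(s) = s^3 - 5s^2 - 18s + 72.
Try s = 6: p(6) = 0, so 6 is a root.
Dividing by (s - 6) leaves s^2 + s - 12.
The quadratic factors as (s + 4)·(s - 3).
Eigenvalues: -4, 3, 6.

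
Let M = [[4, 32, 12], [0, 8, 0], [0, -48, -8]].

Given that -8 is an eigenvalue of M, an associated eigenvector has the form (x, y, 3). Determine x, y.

We need (M + 8I)v = 0.
M + 8I = [[12, 32, 12], [0, 16, 0], [0, -48, 0]].
Row 1: (12)·x + (32)·y + (12)·3 = 0
Row 2: (0)·x + (16)·y + (0)·3 = 0
Row 3: (0)·x + (-48)·y + (0)·3 = 0
Solving gives x = -3, y = 0.
Check: M·(-3, 0, 3) = (24, 0, -24) = -8·(-3, 0, 3).

-3, 0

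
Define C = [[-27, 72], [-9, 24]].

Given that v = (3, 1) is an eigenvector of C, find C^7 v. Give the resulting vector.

(-6561, -2187)

First find the eigenvalue: Cv = (-9, -3) = -3·(3, 1), so λ = -3.
Then C^7 v = λ^7·v = (-3)^7·(3, 1) = -2187·(3, 1) = (-6561, -2187).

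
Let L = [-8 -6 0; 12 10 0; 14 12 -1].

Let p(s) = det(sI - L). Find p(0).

-8

p(0) = det(0·I − L) = det(−L) = (−1)^3·det(L).
det(L) = 8, so p(0) = -8.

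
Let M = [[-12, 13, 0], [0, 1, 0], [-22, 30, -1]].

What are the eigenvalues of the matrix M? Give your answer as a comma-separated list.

-12, -1, 1

The characteristic polynomial is p(μ) = det(μI - M).
Cofactor expansion gives p(μ) = μ^3 + 12μ^2 - μ - 12.
Since p(-12) = 0, μ = -12 is a root.
Dividing by (μ + 12) leaves μ^2 - 1.
The quadratic factors as (μ + 1)·(μ - 1).
Eigenvalues: -12, -1, 1.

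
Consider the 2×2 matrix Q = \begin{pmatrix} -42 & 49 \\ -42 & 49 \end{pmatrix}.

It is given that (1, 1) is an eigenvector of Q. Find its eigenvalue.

Compute Qv: Q·(1, 1) = (7, 7).
Since Qv = λv, compare component 1: 7 = λ·1, so λ = 7.

7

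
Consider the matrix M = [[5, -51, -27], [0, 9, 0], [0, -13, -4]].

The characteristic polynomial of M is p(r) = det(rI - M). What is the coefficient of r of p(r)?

p(r) = r^3 - 10r^2 - 11r + 180.
The coefficient of r is -11.

-11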